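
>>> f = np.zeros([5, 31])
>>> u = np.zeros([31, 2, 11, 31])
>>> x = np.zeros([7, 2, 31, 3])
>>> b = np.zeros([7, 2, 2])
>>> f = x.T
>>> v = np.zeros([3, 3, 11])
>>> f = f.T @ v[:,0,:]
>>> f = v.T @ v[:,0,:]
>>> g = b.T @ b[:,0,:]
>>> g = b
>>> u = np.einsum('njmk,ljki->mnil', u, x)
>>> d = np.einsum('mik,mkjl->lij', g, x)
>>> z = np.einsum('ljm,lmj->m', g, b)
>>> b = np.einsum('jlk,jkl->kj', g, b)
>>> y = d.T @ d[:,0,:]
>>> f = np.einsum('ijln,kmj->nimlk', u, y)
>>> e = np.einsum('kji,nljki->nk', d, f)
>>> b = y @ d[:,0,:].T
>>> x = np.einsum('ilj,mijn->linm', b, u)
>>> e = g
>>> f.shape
(7, 11, 2, 3, 31)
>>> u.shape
(11, 31, 3, 7)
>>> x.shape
(2, 31, 7, 11)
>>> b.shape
(31, 2, 3)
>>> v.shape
(3, 3, 11)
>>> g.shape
(7, 2, 2)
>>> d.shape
(3, 2, 31)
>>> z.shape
(2,)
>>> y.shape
(31, 2, 31)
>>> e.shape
(7, 2, 2)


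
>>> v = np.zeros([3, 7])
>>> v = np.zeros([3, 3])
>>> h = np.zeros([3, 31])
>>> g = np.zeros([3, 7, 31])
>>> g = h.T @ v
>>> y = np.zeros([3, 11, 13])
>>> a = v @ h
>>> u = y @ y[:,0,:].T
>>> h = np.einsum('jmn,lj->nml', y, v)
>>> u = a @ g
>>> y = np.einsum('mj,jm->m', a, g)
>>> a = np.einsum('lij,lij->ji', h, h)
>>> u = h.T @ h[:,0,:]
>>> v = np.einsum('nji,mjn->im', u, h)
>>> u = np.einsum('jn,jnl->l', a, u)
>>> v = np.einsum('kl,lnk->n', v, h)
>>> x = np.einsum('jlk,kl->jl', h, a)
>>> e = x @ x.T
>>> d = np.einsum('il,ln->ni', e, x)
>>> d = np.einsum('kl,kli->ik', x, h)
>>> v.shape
(11,)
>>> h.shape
(13, 11, 3)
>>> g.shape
(31, 3)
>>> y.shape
(3,)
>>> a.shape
(3, 11)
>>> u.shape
(3,)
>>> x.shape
(13, 11)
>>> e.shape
(13, 13)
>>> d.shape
(3, 13)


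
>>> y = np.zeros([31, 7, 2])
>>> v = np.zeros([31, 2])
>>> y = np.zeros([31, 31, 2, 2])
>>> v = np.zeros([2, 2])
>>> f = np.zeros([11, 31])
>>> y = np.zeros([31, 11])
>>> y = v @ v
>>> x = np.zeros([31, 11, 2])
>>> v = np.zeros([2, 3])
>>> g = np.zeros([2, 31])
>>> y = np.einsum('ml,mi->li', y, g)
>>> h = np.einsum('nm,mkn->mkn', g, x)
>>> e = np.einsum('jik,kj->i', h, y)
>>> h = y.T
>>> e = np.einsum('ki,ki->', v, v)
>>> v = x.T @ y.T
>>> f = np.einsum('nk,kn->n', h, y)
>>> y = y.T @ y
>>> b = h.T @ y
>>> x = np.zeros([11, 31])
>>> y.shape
(31, 31)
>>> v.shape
(2, 11, 2)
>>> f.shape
(31,)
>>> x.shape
(11, 31)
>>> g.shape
(2, 31)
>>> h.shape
(31, 2)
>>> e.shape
()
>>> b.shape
(2, 31)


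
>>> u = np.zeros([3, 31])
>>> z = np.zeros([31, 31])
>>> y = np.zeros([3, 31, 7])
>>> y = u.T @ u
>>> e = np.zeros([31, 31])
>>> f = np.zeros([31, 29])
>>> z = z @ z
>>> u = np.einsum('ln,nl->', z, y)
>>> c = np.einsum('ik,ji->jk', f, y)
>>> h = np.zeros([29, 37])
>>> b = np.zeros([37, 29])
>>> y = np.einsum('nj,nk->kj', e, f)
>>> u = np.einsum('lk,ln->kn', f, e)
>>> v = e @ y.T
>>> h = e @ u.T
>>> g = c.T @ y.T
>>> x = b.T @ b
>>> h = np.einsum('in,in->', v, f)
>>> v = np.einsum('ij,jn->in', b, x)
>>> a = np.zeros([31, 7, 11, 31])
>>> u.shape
(29, 31)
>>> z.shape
(31, 31)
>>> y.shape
(29, 31)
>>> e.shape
(31, 31)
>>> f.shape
(31, 29)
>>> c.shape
(31, 29)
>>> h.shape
()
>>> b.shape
(37, 29)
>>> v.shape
(37, 29)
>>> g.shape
(29, 29)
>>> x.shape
(29, 29)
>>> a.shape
(31, 7, 11, 31)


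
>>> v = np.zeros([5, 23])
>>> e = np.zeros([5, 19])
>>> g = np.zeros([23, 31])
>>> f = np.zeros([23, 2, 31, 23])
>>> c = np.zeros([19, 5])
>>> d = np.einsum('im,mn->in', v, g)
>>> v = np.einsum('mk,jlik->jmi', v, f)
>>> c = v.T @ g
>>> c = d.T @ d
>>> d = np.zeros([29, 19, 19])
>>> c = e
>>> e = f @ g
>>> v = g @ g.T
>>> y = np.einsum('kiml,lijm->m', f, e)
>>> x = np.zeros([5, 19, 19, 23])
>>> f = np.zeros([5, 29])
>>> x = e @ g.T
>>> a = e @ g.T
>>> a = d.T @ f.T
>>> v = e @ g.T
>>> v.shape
(23, 2, 31, 23)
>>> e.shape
(23, 2, 31, 31)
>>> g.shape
(23, 31)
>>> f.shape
(5, 29)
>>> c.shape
(5, 19)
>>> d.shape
(29, 19, 19)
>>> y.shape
(31,)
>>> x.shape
(23, 2, 31, 23)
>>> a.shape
(19, 19, 5)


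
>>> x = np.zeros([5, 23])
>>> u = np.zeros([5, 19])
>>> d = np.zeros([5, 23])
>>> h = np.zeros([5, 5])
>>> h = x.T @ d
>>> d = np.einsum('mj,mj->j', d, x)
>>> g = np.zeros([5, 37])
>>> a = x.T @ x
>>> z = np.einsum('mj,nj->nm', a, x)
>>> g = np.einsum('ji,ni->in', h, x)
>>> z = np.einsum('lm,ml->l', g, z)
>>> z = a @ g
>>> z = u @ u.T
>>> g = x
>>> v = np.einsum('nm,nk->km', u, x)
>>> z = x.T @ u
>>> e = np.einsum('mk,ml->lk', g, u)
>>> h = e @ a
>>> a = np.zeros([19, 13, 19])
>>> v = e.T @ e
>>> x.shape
(5, 23)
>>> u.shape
(5, 19)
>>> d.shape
(23,)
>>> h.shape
(19, 23)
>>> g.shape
(5, 23)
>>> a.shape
(19, 13, 19)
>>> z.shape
(23, 19)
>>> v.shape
(23, 23)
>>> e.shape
(19, 23)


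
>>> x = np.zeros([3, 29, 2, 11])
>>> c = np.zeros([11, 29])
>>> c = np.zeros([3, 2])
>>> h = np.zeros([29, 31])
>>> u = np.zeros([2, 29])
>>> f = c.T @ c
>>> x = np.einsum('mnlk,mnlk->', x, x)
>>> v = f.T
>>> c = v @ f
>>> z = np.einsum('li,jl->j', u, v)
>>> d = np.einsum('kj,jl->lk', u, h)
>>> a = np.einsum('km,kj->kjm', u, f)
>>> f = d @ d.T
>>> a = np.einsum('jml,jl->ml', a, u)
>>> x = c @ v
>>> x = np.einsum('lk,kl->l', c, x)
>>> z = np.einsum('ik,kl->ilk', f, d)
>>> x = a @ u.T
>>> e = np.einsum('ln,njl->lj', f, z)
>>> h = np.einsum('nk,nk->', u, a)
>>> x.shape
(2, 2)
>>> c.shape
(2, 2)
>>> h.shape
()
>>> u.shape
(2, 29)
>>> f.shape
(31, 31)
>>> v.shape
(2, 2)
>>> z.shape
(31, 2, 31)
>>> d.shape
(31, 2)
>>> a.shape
(2, 29)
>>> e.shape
(31, 2)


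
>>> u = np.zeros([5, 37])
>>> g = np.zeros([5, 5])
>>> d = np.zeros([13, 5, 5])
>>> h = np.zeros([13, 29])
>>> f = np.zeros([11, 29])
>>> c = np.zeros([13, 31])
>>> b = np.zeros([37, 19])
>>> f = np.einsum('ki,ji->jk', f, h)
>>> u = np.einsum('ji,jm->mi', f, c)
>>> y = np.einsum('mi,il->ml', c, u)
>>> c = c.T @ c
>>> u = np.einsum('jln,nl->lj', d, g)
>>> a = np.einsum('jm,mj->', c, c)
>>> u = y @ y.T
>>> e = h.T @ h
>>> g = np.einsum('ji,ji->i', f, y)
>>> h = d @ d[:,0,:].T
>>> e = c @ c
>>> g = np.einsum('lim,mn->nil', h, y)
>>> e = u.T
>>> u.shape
(13, 13)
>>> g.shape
(11, 5, 13)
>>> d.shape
(13, 5, 5)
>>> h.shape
(13, 5, 13)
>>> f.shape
(13, 11)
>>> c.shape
(31, 31)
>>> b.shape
(37, 19)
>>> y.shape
(13, 11)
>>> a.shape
()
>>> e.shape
(13, 13)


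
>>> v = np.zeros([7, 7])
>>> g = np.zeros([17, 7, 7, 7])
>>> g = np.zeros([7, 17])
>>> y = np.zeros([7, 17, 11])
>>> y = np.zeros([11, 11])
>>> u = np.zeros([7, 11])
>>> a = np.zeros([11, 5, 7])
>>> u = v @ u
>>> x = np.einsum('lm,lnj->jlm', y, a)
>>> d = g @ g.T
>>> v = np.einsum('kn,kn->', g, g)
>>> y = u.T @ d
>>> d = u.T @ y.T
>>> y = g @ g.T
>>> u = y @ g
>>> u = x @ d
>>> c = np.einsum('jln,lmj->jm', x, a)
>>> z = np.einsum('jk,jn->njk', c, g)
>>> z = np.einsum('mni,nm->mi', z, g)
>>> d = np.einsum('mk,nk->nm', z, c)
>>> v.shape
()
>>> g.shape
(7, 17)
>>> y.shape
(7, 7)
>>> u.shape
(7, 11, 11)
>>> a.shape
(11, 5, 7)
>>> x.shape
(7, 11, 11)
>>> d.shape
(7, 17)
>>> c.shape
(7, 5)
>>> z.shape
(17, 5)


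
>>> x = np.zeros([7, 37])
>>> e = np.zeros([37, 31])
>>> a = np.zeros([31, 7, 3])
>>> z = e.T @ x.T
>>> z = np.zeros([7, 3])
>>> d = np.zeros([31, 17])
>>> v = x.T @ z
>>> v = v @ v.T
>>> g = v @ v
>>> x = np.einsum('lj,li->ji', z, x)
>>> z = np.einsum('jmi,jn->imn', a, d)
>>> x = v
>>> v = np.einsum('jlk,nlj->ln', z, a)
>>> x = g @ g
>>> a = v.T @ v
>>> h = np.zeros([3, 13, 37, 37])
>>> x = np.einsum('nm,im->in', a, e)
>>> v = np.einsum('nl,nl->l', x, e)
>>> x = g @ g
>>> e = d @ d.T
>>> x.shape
(37, 37)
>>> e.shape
(31, 31)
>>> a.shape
(31, 31)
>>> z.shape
(3, 7, 17)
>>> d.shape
(31, 17)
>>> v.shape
(31,)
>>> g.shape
(37, 37)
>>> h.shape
(3, 13, 37, 37)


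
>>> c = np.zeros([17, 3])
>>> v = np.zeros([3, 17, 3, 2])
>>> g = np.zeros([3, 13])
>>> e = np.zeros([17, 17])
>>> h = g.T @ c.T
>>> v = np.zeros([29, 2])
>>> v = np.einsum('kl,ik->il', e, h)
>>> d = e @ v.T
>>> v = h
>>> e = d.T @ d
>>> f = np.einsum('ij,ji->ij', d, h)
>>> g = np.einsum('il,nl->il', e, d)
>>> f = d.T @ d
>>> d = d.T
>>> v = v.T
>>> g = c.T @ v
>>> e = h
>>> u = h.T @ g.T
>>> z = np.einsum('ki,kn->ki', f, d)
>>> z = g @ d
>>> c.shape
(17, 3)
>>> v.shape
(17, 13)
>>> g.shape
(3, 13)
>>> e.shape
(13, 17)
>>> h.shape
(13, 17)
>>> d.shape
(13, 17)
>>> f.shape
(13, 13)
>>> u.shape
(17, 3)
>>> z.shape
(3, 17)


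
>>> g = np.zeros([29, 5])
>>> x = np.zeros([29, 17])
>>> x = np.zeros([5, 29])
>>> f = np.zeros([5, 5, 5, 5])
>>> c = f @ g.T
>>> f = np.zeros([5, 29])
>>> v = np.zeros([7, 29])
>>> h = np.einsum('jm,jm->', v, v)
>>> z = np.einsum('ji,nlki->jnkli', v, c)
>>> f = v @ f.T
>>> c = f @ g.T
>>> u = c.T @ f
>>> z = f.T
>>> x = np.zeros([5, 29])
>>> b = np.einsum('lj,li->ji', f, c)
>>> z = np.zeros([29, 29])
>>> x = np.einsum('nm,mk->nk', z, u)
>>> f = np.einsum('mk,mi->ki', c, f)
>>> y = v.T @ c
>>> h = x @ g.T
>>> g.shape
(29, 5)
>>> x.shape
(29, 5)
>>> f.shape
(29, 5)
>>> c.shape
(7, 29)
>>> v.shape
(7, 29)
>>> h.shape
(29, 29)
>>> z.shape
(29, 29)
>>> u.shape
(29, 5)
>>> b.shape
(5, 29)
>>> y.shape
(29, 29)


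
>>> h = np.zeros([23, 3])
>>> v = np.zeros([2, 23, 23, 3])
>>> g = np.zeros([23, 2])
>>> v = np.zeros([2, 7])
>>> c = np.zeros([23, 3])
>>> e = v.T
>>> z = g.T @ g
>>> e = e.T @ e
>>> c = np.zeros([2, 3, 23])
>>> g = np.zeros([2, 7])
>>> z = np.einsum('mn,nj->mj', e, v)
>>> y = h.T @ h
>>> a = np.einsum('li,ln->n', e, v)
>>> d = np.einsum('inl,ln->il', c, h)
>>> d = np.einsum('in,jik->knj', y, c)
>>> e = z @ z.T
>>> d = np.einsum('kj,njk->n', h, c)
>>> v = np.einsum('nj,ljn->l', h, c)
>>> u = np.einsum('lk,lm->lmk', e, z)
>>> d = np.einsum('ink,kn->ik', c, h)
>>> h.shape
(23, 3)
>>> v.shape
(2,)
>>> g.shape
(2, 7)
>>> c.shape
(2, 3, 23)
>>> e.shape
(2, 2)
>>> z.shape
(2, 7)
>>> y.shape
(3, 3)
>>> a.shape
(7,)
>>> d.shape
(2, 23)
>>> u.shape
(2, 7, 2)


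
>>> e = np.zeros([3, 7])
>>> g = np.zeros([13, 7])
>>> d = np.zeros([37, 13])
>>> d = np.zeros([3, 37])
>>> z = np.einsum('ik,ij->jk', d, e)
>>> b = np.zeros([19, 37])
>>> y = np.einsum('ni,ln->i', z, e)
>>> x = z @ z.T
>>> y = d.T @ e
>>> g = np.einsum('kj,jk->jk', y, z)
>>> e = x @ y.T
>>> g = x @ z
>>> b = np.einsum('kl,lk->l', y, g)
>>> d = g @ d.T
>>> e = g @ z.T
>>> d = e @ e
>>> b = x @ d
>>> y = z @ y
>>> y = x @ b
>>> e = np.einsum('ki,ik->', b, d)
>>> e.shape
()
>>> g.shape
(7, 37)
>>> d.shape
(7, 7)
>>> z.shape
(7, 37)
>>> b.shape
(7, 7)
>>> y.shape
(7, 7)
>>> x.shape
(7, 7)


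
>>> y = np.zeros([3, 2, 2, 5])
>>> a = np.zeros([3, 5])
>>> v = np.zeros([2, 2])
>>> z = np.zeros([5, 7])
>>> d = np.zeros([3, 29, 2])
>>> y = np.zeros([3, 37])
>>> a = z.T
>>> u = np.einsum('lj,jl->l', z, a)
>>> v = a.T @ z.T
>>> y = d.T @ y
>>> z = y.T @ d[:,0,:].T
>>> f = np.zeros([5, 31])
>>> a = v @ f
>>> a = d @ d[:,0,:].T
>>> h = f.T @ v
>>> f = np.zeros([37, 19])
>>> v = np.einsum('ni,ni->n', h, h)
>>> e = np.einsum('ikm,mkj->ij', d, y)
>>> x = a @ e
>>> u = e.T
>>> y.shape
(2, 29, 37)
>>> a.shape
(3, 29, 3)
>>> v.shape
(31,)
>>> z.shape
(37, 29, 3)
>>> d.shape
(3, 29, 2)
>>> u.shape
(37, 3)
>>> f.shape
(37, 19)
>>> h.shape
(31, 5)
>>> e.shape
(3, 37)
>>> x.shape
(3, 29, 37)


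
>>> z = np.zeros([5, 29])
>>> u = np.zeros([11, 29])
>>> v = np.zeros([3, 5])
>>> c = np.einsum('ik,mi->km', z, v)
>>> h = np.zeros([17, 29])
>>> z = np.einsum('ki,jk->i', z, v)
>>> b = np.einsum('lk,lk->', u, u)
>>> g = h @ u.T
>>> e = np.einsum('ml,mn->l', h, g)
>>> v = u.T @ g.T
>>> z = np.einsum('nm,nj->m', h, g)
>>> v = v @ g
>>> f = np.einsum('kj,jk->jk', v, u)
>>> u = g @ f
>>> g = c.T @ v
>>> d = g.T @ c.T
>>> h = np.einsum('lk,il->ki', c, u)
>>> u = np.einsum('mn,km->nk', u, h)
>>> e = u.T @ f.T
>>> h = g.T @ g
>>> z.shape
(29,)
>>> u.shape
(29, 3)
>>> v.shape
(29, 11)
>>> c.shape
(29, 3)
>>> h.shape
(11, 11)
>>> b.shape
()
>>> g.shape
(3, 11)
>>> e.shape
(3, 11)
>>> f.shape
(11, 29)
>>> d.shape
(11, 29)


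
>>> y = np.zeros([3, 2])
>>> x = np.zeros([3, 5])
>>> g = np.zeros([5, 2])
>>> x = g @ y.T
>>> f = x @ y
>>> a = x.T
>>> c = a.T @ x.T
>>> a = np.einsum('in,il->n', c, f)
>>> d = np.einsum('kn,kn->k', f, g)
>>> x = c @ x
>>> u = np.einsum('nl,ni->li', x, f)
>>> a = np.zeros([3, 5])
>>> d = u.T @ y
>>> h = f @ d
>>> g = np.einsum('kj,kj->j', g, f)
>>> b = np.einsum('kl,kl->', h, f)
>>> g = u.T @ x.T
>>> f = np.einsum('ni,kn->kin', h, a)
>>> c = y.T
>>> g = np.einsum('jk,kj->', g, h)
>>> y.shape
(3, 2)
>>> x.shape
(5, 3)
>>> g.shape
()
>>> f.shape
(3, 2, 5)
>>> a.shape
(3, 5)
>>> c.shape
(2, 3)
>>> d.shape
(2, 2)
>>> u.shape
(3, 2)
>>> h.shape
(5, 2)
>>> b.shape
()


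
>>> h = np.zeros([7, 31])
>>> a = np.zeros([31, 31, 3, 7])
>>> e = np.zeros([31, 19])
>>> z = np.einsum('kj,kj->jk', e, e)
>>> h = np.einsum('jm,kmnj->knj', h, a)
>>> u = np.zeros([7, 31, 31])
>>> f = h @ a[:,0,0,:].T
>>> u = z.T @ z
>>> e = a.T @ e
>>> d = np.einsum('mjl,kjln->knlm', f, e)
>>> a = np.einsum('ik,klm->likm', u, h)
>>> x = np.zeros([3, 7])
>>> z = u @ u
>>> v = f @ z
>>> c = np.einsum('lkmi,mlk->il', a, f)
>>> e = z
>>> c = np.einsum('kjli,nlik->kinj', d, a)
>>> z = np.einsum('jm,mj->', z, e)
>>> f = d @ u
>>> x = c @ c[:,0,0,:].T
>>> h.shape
(31, 3, 7)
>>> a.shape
(3, 31, 31, 7)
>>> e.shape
(31, 31)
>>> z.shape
()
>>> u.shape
(31, 31)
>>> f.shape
(7, 19, 31, 31)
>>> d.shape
(7, 19, 31, 31)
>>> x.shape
(7, 31, 3, 7)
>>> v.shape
(31, 3, 31)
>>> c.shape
(7, 31, 3, 19)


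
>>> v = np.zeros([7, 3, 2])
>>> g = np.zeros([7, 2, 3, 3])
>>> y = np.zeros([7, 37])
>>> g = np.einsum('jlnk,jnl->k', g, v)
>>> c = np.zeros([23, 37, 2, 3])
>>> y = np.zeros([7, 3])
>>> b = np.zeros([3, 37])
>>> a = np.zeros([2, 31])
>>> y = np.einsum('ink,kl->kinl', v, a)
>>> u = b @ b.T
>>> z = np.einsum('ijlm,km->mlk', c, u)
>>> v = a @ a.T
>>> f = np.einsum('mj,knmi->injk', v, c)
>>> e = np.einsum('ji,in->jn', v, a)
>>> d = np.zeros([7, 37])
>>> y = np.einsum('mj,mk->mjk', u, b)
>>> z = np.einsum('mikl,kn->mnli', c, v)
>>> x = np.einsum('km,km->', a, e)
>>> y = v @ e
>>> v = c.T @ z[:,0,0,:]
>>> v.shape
(3, 2, 37, 37)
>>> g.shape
(3,)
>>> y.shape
(2, 31)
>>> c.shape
(23, 37, 2, 3)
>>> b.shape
(3, 37)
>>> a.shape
(2, 31)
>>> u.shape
(3, 3)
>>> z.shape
(23, 2, 3, 37)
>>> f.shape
(3, 37, 2, 23)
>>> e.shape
(2, 31)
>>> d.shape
(7, 37)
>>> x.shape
()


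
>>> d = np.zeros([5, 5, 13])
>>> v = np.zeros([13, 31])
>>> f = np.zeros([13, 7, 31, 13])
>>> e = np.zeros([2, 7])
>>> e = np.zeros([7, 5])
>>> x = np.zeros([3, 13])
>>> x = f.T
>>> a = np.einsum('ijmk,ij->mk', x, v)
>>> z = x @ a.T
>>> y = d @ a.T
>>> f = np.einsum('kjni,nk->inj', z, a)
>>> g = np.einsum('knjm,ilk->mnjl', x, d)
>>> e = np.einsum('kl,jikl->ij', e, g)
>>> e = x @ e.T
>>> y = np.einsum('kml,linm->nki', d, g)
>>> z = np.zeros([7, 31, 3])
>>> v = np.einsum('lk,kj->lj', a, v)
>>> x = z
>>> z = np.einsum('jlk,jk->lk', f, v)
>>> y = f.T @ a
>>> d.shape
(5, 5, 13)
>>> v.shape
(7, 31)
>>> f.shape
(7, 7, 31)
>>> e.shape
(13, 31, 7, 31)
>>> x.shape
(7, 31, 3)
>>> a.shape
(7, 13)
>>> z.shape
(7, 31)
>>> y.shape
(31, 7, 13)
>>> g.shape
(13, 31, 7, 5)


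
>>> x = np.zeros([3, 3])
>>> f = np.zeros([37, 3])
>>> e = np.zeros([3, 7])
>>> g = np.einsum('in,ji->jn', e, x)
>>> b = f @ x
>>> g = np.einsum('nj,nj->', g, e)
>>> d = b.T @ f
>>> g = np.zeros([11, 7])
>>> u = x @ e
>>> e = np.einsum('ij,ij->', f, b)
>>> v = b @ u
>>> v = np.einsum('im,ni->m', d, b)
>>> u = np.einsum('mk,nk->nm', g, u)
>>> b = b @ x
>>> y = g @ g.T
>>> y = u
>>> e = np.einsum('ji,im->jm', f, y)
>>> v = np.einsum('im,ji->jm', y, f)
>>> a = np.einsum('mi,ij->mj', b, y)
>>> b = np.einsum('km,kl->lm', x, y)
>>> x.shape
(3, 3)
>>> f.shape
(37, 3)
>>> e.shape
(37, 11)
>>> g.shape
(11, 7)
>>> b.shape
(11, 3)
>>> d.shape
(3, 3)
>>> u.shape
(3, 11)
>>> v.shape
(37, 11)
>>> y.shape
(3, 11)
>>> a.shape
(37, 11)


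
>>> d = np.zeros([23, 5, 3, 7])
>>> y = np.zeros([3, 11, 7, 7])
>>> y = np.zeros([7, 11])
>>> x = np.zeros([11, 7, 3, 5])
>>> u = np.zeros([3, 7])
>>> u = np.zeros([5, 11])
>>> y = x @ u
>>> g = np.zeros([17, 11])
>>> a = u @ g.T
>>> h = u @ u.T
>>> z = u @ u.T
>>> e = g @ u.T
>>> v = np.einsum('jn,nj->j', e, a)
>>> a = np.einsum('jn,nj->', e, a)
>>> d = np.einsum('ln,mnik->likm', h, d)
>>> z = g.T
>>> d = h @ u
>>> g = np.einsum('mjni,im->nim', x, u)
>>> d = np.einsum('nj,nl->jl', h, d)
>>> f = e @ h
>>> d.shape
(5, 11)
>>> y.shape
(11, 7, 3, 11)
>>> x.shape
(11, 7, 3, 5)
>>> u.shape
(5, 11)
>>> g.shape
(3, 5, 11)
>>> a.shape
()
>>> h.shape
(5, 5)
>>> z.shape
(11, 17)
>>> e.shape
(17, 5)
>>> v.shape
(17,)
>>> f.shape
(17, 5)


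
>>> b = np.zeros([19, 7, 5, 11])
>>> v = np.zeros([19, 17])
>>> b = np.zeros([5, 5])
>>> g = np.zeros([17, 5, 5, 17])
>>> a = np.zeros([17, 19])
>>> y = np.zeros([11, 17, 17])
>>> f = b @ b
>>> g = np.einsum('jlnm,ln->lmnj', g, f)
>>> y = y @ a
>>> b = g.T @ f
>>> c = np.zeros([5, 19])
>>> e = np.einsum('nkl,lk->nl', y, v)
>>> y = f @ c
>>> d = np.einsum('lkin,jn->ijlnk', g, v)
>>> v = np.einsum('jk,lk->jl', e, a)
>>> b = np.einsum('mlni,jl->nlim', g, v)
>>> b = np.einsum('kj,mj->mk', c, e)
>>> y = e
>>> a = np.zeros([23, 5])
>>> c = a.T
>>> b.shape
(11, 5)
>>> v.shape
(11, 17)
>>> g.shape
(5, 17, 5, 17)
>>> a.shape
(23, 5)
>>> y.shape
(11, 19)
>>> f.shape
(5, 5)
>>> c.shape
(5, 23)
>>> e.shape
(11, 19)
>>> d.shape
(5, 19, 5, 17, 17)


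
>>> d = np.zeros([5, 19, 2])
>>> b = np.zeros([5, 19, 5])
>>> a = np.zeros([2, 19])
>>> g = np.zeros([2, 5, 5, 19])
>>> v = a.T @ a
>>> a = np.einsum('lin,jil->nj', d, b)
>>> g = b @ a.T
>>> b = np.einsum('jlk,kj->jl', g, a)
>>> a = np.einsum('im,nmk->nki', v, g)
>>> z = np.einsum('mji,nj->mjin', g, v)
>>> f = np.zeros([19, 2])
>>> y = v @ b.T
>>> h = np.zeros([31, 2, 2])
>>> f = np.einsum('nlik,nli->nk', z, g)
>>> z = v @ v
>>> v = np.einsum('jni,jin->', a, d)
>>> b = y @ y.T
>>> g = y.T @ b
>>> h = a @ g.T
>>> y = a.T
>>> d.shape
(5, 19, 2)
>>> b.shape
(19, 19)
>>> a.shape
(5, 2, 19)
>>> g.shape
(5, 19)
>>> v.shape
()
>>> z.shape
(19, 19)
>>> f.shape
(5, 19)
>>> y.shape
(19, 2, 5)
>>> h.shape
(5, 2, 5)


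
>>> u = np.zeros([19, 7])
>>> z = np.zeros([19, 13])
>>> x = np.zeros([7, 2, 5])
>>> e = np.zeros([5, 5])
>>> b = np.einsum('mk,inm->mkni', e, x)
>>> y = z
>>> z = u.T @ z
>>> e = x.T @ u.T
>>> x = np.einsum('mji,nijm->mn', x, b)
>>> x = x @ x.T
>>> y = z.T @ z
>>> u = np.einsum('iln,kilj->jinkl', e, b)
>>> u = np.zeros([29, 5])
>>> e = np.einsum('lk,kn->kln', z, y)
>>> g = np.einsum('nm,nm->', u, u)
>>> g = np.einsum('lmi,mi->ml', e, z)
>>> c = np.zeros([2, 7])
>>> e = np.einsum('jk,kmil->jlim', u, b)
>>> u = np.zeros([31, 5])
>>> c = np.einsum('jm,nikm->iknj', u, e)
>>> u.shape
(31, 5)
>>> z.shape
(7, 13)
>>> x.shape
(7, 7)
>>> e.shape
(29, 7, 2, 5)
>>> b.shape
(5, 5, 2, 7)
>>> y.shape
(13, 13)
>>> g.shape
(7, 13)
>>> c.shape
(7, 2, 29, 31)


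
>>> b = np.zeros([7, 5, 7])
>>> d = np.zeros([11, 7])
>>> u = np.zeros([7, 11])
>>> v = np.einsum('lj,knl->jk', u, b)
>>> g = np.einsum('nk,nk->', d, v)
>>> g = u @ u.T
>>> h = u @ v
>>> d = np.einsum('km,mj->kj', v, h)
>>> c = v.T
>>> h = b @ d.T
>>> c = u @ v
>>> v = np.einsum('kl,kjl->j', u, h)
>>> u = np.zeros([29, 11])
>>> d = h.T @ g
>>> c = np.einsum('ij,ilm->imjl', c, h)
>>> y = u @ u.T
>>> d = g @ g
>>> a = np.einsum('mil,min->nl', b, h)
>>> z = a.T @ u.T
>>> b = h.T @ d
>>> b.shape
(11, 5, 7)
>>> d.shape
(7, 7)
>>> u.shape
(29, 11)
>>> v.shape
(5,)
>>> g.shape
(7, 7)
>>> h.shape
(7, 5, 11)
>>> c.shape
(7, 11, 7, 5)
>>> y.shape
(29, 29)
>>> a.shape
(11, 7)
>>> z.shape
(7, 29)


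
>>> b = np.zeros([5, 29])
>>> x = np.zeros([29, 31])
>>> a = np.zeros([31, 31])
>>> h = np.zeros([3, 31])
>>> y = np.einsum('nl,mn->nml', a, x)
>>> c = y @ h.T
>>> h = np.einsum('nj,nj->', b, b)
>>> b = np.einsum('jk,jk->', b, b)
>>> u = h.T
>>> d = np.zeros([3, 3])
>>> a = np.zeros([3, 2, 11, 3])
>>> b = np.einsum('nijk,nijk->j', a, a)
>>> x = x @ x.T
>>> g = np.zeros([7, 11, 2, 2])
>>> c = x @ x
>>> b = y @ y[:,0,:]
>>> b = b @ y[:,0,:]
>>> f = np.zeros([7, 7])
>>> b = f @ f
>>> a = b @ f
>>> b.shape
(7, 7)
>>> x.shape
(29, 29)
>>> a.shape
(7, 7)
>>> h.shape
()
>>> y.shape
(31, 29, 31)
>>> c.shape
(29, 29)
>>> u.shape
()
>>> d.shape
(3, 3)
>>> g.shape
(7, 11, 2, 2)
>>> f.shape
(7, 7)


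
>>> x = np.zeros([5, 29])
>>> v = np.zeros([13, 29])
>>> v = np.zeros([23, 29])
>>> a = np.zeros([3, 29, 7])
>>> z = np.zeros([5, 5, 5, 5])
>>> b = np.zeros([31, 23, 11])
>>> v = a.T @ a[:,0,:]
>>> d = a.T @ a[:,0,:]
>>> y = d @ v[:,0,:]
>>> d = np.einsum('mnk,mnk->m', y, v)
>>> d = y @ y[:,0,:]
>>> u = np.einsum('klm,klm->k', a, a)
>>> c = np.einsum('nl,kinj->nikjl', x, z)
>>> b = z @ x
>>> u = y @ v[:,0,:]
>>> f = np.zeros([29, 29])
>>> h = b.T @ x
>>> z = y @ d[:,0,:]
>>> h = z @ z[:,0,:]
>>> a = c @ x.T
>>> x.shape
(5, 29)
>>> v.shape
(7, 29, 7)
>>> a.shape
(5, 5, 5, 5, 5)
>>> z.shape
(7, 29, 7)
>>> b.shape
(5, 5, 5, 29)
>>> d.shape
(7, 29, 7)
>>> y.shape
(7, 29, 7)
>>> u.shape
(7, 29, 7)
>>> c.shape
(5, 5, 5, 5, 29)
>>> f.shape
(29, 29)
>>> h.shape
(7, 29, 7)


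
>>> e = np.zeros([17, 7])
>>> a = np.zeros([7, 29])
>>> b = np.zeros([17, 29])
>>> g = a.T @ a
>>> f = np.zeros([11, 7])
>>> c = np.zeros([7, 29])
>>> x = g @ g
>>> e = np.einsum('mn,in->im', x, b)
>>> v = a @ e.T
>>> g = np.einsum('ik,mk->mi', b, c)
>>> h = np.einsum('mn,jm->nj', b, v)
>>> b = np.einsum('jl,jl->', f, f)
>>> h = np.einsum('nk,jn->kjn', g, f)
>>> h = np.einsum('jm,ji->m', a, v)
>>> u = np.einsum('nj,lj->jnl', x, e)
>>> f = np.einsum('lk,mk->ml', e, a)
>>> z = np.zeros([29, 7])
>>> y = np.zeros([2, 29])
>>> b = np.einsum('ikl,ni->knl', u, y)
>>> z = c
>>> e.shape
(17, 29)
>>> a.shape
(7, 29)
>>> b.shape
(29, 2, 17)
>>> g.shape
(7, 17)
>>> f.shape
(7, 17)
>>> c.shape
(7, 29)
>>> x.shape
(29, 29)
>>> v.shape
(7, 17)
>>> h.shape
(29,)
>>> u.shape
(29, 29, 17)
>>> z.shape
(7, 29)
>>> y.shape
(2, 29)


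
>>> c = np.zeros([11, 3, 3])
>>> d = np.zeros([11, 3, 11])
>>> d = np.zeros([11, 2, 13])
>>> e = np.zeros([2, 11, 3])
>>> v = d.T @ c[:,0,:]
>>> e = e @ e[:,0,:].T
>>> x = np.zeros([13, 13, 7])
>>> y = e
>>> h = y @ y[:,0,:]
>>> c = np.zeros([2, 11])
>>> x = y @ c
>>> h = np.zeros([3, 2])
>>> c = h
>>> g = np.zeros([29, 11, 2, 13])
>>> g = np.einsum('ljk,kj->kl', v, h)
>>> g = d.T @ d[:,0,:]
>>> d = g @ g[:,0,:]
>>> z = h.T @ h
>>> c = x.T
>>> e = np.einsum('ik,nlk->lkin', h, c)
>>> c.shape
(11, 11, 2)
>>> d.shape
(13, 2, 13)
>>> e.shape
(11, 2, 3, 11)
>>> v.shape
(13, 2, 3)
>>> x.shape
(2, 11, 11)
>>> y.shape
(2, 11, 2)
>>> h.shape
(3, 2)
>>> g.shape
(13, 2, 13)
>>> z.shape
(2, 2)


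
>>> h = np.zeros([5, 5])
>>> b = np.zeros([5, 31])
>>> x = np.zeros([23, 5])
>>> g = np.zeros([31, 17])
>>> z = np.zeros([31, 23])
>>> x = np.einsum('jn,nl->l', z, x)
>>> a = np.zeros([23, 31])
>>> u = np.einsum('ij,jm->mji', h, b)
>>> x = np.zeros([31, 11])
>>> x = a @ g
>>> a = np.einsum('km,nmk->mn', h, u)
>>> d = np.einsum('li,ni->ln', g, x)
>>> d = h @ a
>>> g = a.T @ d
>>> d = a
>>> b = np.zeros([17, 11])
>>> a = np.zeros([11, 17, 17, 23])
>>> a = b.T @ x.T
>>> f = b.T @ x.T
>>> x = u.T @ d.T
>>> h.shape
(5, 5)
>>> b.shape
(17, 11)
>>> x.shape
(5, 5, 5)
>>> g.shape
(31, 31)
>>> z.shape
(31, 23)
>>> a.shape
(11, 23)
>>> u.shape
(31, 5, 5)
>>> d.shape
(5, 31)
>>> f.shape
(11, 23)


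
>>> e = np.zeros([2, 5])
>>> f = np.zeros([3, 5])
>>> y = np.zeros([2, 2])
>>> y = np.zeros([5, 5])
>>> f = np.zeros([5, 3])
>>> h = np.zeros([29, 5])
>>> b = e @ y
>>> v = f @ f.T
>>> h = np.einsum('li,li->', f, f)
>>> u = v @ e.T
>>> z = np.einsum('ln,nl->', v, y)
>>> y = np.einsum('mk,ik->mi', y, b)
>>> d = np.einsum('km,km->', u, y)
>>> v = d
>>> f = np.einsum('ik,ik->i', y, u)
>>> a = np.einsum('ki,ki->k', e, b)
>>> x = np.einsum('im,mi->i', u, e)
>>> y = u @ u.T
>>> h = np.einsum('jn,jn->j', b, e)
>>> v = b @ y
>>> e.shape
(2, 5)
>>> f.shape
(5,)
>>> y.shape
(5, 5)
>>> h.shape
(2,)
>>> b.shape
(2, 5)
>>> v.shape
(2, 5)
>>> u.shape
(5, 2)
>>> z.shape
()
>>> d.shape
()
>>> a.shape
(2,)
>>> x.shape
(5,)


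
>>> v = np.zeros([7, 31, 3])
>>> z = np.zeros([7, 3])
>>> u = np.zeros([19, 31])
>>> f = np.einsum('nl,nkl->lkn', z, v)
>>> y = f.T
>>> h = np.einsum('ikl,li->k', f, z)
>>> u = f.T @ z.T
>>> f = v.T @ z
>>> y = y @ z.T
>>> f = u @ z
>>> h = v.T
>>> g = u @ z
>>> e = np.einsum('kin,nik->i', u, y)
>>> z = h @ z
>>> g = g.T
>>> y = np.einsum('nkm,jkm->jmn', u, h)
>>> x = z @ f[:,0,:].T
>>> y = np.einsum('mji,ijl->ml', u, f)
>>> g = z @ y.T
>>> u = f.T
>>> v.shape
(7, 31, 3)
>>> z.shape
(3, 31, 3)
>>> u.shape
(3, 31, 7)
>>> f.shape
(7, 31, 3)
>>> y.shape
(7, 3)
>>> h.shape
(3, 31, 7)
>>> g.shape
(3, 31, 7)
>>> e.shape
(31,)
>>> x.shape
(3, 31, 7)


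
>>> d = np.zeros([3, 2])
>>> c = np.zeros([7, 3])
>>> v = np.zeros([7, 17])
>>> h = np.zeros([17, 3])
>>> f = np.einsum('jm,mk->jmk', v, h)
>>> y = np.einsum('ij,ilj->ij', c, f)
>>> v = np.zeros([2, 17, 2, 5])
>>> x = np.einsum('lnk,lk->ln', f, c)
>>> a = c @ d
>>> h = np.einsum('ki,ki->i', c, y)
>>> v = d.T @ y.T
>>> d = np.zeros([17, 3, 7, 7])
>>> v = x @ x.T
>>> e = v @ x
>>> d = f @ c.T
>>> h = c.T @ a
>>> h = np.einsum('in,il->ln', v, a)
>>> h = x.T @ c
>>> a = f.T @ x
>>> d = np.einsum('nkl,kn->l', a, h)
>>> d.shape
(17,)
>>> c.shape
(7, 3)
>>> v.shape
(7, 7)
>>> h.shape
(17, 3)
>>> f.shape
(7, 17, 3)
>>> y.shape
(7, 3)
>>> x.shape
(7, 17)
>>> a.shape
(3, 17, 17)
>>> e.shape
(7, 17)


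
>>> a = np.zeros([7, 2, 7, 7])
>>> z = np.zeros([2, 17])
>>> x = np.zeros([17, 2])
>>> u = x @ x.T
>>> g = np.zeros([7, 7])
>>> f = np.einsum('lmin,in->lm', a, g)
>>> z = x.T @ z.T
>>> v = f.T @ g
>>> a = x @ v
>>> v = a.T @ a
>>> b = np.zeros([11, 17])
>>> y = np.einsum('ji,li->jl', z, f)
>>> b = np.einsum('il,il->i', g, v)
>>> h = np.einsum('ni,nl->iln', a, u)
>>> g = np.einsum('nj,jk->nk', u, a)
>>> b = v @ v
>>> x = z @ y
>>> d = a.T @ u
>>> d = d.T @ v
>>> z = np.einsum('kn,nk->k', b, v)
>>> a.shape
(17, 7)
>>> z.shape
(7,)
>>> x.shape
(2, 7)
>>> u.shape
(17, 17)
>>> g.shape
(17, 7)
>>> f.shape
(7, 2)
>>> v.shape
(7, 7)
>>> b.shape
(7, 7)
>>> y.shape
(2, 7)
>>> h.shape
(7, 17, 17)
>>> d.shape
(17, 7)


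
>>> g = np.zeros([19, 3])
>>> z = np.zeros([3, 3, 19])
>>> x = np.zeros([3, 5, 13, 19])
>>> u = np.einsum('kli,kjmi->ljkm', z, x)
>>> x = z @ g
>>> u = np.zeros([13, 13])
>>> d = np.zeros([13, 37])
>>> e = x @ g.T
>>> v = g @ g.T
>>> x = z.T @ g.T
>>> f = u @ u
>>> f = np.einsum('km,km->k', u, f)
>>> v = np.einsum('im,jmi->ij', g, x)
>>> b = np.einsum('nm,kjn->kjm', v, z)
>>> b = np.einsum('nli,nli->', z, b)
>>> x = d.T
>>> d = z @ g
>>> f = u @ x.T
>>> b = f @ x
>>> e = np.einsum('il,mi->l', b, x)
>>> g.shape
(19, 3)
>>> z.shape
(3, 3, 19)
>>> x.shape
(37, 13)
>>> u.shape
(13, 13)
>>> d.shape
(3, 3, 3)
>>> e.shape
(13,)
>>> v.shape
(19, 19)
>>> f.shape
(13, 37)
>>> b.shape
(13, 13)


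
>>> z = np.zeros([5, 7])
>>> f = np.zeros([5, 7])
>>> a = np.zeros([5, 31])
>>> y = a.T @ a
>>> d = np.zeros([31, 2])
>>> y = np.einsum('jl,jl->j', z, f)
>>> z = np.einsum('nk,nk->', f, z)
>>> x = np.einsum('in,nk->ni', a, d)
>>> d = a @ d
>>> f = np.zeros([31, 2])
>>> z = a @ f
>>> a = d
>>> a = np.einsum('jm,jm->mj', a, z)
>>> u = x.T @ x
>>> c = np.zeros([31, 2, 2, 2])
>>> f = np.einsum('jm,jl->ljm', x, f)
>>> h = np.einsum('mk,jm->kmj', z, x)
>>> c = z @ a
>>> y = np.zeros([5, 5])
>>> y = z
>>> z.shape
(5, 2)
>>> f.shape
(2, 31, 5)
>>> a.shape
(2, 5)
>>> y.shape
(5, 2)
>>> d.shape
(5, 2)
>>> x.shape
(31, 5)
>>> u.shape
(5, 5)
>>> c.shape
(5, 5)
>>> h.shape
(2, 5, 31)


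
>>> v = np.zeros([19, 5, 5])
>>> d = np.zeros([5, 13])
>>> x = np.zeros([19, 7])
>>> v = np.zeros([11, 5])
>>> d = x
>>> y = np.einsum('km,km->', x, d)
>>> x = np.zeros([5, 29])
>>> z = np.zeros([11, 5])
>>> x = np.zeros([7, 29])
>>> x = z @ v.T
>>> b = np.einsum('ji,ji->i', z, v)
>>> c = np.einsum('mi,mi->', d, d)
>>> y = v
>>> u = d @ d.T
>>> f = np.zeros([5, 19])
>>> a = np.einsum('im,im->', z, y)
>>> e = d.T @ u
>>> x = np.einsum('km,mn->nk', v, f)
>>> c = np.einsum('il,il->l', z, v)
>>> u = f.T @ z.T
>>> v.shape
(11, 5)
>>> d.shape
(19, 7)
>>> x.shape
(19, 11)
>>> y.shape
(11, 5)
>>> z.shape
(11, 5)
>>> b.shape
(5,)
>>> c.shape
(5,)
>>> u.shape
(19, 11)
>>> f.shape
(5, 19)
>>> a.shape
()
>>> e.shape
(7, 19)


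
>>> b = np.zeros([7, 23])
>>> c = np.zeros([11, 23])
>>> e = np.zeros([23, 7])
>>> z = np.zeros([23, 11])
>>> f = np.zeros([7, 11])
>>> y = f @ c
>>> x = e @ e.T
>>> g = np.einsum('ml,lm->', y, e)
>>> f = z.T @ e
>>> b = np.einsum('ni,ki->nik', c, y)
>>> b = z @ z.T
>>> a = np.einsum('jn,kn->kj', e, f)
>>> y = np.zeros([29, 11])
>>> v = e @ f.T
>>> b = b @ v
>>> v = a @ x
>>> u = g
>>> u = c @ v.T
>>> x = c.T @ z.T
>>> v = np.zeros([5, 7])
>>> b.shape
(23, 11)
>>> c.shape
(11, 23)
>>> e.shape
(23, 7)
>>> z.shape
(23, 11)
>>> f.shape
(11, 7)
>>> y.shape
(29, 11)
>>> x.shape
(23, 23)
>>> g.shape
()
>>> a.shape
(11, 23)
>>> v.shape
(5, 7)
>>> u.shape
(11, 11)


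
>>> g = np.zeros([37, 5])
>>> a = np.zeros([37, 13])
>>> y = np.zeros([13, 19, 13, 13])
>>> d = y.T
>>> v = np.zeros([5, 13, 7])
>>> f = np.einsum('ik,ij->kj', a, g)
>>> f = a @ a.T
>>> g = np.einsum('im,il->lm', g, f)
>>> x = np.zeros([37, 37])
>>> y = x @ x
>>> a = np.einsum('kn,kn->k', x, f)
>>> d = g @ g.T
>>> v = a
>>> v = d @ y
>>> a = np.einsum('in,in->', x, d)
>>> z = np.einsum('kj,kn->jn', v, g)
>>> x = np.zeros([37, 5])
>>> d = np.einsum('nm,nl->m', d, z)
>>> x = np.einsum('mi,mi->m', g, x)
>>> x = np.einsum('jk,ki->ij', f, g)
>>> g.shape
(37, 5)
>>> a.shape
()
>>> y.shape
(37, 37)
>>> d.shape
(37,)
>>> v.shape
(37, 37)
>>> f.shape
(37, 37)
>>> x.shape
(5, 37)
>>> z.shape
(37, 5)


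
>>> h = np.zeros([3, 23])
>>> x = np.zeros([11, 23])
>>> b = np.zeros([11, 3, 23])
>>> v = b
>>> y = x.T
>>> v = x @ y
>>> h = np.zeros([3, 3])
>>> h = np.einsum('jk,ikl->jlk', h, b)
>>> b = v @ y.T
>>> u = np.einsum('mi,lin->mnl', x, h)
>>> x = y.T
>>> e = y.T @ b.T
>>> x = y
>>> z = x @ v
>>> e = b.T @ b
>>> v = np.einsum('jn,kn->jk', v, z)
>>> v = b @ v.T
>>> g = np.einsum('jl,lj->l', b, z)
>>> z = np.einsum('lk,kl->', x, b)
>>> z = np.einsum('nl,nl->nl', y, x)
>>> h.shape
(3, 23, 3)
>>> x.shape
(23, 11)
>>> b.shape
(11, 23)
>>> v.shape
(11, 11)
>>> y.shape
(23, 11)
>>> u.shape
(11, 3, 3)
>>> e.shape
(23, 23)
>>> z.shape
(23, 11)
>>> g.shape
(23,)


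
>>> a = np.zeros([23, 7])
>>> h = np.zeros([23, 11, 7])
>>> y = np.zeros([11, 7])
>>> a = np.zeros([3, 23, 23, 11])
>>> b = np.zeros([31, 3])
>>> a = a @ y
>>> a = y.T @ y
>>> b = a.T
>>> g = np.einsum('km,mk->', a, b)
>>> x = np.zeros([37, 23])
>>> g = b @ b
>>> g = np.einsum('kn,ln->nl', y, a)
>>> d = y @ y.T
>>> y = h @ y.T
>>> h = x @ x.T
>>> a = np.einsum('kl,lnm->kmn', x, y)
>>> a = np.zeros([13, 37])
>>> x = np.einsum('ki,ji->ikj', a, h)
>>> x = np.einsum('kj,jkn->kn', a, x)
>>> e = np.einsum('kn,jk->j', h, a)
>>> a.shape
(13, 37)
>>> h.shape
(37, 37)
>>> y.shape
(23, 11, 11)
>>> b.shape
(7, 7)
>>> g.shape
(7, 7)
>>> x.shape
(13, 37)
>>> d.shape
(11, 11)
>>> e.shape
(13,)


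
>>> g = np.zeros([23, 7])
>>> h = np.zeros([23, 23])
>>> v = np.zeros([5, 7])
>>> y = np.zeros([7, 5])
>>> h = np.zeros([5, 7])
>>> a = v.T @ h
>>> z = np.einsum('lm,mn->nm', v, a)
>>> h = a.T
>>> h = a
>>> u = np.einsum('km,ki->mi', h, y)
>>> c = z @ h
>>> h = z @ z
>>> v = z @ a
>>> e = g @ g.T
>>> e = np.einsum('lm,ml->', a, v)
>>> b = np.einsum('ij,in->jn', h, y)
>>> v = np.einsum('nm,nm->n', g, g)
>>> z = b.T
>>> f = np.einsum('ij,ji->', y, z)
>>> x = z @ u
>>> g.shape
(23, 7)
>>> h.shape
(7, 7)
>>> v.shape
(23,)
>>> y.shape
(7, 5)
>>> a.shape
(7, 7)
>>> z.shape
(5, 7)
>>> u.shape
(7, 5)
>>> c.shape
(7, 7)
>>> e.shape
()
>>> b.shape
(7, 5)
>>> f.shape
()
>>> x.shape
(5, 5)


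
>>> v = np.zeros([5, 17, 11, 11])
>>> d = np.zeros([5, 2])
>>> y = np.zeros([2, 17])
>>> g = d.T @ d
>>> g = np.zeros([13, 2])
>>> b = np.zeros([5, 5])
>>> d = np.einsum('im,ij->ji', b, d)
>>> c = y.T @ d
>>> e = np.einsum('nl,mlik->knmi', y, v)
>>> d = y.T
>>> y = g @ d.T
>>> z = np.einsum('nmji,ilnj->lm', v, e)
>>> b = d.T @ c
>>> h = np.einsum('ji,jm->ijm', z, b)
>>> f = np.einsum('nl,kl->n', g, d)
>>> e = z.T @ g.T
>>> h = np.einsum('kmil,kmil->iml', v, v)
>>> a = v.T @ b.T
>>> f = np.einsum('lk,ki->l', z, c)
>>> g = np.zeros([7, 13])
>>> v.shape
(5, 17, 11, 11)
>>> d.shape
(17, 2)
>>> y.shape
(13, 17)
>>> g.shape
(7, 13)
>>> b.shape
(2, 5)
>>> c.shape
(17, 5)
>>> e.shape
(17, 13)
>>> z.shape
(2, 17)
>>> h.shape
(11, 17, 11)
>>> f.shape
(2,)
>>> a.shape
(11, 11, 17, 2)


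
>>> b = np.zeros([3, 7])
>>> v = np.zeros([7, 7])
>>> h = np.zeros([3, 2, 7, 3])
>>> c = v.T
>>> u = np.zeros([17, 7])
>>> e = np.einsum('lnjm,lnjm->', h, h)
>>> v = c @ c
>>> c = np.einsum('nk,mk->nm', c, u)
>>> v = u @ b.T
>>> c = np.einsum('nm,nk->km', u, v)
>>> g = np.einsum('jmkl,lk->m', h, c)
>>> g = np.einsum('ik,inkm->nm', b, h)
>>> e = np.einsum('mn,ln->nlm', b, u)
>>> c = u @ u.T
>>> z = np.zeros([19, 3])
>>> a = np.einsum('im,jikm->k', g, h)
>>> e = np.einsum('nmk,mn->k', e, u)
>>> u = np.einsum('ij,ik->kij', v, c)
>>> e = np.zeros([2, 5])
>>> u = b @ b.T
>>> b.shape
(3, 7)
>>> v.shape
(17, 3)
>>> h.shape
(3, 2, 7, 3)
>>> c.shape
(17, 17)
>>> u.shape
(3, 3)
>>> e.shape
(2, 5)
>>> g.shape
(2, 3)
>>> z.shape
(19, 3)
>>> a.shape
(7,)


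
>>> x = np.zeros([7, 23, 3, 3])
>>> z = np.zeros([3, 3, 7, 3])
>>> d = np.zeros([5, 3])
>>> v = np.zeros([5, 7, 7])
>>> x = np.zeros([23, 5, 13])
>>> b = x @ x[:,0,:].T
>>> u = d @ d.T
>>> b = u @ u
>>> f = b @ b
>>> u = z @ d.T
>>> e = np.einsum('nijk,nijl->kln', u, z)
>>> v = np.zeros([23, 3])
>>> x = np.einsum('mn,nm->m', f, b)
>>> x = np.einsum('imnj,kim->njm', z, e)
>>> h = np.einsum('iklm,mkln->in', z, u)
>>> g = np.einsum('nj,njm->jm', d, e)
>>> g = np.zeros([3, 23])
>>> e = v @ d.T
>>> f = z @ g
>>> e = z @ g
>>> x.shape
(7, 3, 3)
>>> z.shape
(3, 3, 7, 3)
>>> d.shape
(5, 3)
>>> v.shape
(23, 3)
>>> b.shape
(5, 5)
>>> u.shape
(3, 3, 7, 5)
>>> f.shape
(3, 3, 7, 23)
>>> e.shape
(3, 3, 7, 23)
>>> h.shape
(3, 5)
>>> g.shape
(3, 23)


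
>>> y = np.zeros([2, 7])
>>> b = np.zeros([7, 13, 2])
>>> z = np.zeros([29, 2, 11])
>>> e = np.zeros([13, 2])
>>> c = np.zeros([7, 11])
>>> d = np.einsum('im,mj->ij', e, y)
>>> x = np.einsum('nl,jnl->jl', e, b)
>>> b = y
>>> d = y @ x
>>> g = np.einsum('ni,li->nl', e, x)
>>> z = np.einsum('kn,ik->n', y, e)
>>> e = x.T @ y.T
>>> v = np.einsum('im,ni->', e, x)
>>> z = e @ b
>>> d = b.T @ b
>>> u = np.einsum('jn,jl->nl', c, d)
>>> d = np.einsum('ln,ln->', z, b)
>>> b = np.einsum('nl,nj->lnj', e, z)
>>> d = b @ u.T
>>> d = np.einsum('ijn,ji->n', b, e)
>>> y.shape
(2, 7)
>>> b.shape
(2, 2, 7)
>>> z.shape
(2, 7)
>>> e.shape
(2, 2)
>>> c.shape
(7, 11)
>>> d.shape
(7,)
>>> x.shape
(7, 2)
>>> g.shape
(13, 7)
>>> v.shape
()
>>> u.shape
(11, 7)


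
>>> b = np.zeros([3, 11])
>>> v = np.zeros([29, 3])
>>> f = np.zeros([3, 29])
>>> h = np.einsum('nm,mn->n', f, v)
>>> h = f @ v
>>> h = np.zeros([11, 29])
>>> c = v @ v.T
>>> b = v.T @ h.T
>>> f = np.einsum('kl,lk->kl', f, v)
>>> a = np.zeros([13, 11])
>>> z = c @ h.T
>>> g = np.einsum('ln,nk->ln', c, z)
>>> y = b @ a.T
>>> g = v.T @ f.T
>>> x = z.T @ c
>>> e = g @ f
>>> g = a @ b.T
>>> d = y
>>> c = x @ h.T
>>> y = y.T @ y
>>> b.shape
(3, 11)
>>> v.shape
(29, 3)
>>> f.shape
(3, 29)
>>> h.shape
(11, 29)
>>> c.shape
(11, 11)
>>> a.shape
(13, 11)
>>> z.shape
(29, 11)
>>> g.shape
(13, 3)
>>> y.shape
(13, 13)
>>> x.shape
(11, 29)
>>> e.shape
(3, 29)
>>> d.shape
(3, 13)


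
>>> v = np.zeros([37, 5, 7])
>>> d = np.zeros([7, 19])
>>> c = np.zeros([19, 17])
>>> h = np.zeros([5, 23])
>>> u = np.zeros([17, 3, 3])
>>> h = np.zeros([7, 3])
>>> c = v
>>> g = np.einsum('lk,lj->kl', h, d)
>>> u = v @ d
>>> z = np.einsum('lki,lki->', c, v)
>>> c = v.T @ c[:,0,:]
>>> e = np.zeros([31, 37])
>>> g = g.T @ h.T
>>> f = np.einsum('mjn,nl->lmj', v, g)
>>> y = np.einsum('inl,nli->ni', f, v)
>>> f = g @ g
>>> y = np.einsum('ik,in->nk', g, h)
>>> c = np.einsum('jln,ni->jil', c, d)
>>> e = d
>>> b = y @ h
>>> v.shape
(37, 5, 7)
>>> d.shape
(7, 19)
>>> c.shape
(7, 19, 5)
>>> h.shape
(7, 3)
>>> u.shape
(37, 5, 19)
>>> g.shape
(7, 7)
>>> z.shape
()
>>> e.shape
(7, 19)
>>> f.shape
(7, 7)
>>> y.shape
(3, 7)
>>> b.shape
(3, 3)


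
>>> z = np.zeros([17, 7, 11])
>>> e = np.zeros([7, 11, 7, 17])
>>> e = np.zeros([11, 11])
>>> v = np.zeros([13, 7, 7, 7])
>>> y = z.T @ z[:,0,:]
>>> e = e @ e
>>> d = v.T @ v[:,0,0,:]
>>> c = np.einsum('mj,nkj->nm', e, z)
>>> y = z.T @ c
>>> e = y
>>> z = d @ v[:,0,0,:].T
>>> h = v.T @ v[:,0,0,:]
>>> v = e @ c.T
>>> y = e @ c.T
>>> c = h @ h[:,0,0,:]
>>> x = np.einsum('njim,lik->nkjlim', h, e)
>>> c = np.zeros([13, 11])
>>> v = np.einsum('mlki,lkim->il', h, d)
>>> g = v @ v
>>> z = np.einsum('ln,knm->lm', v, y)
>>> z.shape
(7, 17)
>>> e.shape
(11, 7, 11)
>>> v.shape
(7, 7)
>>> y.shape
(11, 7, 17)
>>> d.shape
(7, 7, 7, 7)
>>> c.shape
(13, 11)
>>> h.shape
(7, 7, 7, 7)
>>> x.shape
(7, 11, 7, 11, 7, 7)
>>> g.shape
(7, 7)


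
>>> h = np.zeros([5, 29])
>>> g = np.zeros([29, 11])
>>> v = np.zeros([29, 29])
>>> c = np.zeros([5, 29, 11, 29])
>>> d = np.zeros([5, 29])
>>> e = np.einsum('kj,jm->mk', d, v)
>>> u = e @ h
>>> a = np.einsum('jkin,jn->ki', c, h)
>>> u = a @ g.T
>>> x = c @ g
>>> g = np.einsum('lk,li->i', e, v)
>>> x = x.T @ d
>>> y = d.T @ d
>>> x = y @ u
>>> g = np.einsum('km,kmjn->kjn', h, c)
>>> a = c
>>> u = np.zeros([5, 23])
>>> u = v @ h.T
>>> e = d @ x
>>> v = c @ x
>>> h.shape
(5, 29)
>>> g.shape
(5, 11, 29)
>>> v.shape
(5, 29, 11, 29)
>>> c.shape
(5, 29, 11, 29)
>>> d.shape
(5, 29)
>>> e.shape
(5, 29)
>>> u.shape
(29, 5)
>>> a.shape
(5, 29, 11, 29)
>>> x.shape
(29, 29)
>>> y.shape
(29, 29)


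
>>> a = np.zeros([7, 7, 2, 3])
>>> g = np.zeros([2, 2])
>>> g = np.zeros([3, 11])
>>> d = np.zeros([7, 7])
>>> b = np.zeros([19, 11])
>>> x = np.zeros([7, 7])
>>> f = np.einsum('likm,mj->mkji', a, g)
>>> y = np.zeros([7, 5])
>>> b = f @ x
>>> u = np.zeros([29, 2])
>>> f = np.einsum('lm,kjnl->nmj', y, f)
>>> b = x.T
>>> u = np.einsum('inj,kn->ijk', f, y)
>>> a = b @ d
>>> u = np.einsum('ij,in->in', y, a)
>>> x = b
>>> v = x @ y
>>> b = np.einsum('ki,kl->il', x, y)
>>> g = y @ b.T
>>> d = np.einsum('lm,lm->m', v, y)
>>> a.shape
(7, 7)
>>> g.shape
(7, 7)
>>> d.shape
(5,)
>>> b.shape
(7, 5)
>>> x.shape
(7, 7)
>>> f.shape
(11, 5, 2)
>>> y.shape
(7, 5)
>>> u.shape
(7, 7)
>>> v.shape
(7, 5)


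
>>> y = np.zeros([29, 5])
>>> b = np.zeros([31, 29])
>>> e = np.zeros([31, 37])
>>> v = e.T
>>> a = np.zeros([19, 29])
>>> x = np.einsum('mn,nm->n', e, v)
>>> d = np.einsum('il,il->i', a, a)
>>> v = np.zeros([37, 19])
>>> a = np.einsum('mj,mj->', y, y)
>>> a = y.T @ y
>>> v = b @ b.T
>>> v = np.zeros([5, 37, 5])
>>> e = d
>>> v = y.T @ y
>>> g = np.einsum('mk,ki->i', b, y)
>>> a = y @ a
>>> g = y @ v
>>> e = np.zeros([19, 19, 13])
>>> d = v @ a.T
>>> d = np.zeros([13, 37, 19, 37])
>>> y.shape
(29, 5)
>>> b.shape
(31, 29)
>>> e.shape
(19, 19, 13)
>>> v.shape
(5, 5)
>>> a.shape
(29, 5)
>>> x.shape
(37,)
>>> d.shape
(13, 37, 19, 37)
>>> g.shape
(29, 5)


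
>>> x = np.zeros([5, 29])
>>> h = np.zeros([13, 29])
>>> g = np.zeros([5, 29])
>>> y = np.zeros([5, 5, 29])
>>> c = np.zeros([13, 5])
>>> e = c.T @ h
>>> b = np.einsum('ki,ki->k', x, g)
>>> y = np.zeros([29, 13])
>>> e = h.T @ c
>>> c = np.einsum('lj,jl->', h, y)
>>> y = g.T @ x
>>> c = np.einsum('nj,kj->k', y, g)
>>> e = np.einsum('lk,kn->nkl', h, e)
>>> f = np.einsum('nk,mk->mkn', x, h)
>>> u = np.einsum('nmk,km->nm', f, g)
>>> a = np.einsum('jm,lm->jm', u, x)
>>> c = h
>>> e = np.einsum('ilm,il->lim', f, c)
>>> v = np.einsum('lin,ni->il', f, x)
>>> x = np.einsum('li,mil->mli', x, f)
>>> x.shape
(13, 5, 29)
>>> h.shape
(13, 29)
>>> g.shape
(5, 29)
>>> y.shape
(29, 29)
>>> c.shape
(13, 29)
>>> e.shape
(29, 13, 5)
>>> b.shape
(5,)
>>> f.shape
(13, 29, 5)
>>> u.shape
(13, 29)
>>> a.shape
(13, 29)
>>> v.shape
(29, 13)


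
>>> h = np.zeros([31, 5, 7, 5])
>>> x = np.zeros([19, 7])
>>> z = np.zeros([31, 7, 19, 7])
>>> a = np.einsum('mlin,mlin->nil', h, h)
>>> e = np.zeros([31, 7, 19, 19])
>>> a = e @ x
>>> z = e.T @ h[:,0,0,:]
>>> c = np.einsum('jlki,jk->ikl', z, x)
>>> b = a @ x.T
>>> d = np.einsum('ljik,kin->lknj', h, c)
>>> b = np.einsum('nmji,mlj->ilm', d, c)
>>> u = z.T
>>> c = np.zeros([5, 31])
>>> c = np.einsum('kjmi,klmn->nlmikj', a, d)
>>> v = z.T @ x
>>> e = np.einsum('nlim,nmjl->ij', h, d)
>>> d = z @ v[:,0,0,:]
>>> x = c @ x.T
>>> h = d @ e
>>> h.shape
(19, 19, 7, 19)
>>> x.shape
(5, 5, 19, 7, 31, 19)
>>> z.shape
(19, 19, 7, 5)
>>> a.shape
(31, 7, 19, 7)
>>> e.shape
(7, 19)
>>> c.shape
(5, 5, 19, 7, 31, 7)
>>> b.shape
(5, 7, 5)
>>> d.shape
(19, 19, 7, 7)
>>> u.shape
(5, 7, 19, 19)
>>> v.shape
(5, 7, 19, 7)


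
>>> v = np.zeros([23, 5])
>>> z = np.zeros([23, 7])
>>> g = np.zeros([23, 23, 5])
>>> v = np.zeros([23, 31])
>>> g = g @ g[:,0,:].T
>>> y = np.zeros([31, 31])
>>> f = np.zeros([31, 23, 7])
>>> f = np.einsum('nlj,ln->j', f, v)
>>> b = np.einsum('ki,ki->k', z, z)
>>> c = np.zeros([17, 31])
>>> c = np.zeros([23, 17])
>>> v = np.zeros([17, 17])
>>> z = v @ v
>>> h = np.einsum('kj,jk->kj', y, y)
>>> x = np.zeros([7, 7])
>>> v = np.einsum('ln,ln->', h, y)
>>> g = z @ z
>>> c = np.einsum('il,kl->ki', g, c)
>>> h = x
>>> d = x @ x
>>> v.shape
()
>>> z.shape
(17, 17)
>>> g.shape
(17, 17)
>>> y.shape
(31, 31)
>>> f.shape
(7,)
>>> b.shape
(23,)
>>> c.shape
(23, 17)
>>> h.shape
(7, 7)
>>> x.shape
(7, 7)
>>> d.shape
(7, 7)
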